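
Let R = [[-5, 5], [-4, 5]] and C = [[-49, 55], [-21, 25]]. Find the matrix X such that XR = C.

X = [[5, 6], [1, 4]]

Since R sits to the right of X, X = CR⁻¹.
det R = -5; the adjugate gives R⁻¹ = [[-1, 1], [-4/5, 1]].
X = CR⁻¹ = [[-49, 55], [-21, 25]] · [[-1, 1], [-4/5, 1]] = [[5, 6], [1, 4]].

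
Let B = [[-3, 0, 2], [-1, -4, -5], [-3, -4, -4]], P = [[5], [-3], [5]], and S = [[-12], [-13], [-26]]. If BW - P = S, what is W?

BW = S + P = [[-7], [-16], [-21]].
B is on the left of W, so left-multiply by B⁻¹: W = B⁻¹(S + P).
det B = -4, so B⁻¹ = [[1, 2, -2], [-11/4, -9/2, 17/4], [2, 3, -3]].
W = B⁻¹(S + P) = [[3], [2], [1]].

W = [[3], [2], [1]]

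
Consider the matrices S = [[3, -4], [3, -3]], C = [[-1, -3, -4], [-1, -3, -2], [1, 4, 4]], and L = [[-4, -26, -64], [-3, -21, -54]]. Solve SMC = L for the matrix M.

M = [[2, -4, -2], [-2, 3, 2]]

M = S⁻¹LC⁻¹ (apply S⁻¹ on the left and C⁻¹ on the right).
det S = 3, so S⁻¹ = [[-1, 4/3], [-1, 1]].
det C = 2; the adjugate gives C⁻¹ = [[-2, -2, -3], [1, 0, 1], [-1/2, 1/2, 0]].
S⁻¹L = [[0, -2, -8], [1, 5, 10]].
M = (S⁻¹L)C⁻¹ = [[2, -4, -2], [-2, 3, 2]].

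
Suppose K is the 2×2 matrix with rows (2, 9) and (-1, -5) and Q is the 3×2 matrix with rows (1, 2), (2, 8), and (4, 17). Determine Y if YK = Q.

Y = [[3, 5], [2, 2], [3, 2]]

Right-multiplying both sides by K⁻¹ gives Y = QK⁻¹.
det K = -1, so K⁻¹ = [[5, 9], [-1, -2]].
Y = QK⁻¹ = [[1, 2], [2, 8], [4, 17]] · [[5, 9], [-1, -2]] = [[3, 5], [2, 2], [3, 2]].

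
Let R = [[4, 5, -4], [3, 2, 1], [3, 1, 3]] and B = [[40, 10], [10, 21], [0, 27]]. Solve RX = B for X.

X = [[5, 1], [0, 6], [-5, 6]]

Left-multiplying both sides by R⁻¹ gives X = R⁻¹B.
det R = 2; the adjugate gives R⁻¹ = [[5/2, -19/2, 13/2], [-3, 12, -8], [-3/2, 11/2, -7/2]].
X = R⁻¹B = [[5/2, -19/2, 13/2], [-3, 12, -8], [-3/2, 11/2, -7/2]] · [[40, 10], [10, 21], [0, 27]] = [[5, 1], [0, 6], [-5, 6]].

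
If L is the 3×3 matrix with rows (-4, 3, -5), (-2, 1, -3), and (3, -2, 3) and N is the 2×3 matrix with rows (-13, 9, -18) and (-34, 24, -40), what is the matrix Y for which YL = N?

L is on the right of Y, so right-multiply by L⁻¹: Y = NL⁻¹.
L has determinant -2; L⁻¹ = [[3/2, -1/2, 2], [3/2, -3/2, 1], [-1/2, -1/2, -1]].
Y = NL⁻¹ = [[-13, 9, -18], [-34, 24, -40]] · [[3/2, -1/2, 2], [3/2, -3/2, 1], [-1/2, -1/2, -1]] = [[3, 2, 1], [5, 1, -4]].

Y = [[3, 2, 1], [5, 1, -4]]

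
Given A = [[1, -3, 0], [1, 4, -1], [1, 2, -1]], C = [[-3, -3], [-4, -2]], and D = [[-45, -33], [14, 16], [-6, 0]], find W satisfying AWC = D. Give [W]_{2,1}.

-2

Left-multiply by A⁻¹ and right-multiply by C⁻¹: W = A⁻¹DC⁻¹.
det A = -2, so A⁻¹ = [[1, 3/2, -3/2], [0, 1/2, -1/2], [1, 5/2, -7/2]].
C has determinant -6; C⁻¹ = [[1/3, -1/2], [-2/3, 1/2]].
A⁻¹D = [[-15, -9], [10, 8], [11, 7]].
W = (A⁻¹D)C⁻¹ = [[1, 3], [-2, -1], [-1, -2]].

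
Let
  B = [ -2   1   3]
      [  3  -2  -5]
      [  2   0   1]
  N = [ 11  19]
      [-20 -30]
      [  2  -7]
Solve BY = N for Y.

B is on the left of Y, so left-multiply by B⁻¹: Y = B⁻¹N.
B has determinant 3; B⁻¹ = [[-2/3, -1/3, 1/3], [-13/3, -8/3, -1/3], [4/3, 2/3, 1/3]].
Y = B⁻¹N = [[-2/3, -1/3, 1/3], [-13/3, -8/3, -1/3], [4/3, 2/3, 1/3]] · [[11, 19], [-20, -30], [2, -7]] = [[0, -5], [5, 0], [2, 3]].

Y = [[0, -5], [5, 0], [2, 3]]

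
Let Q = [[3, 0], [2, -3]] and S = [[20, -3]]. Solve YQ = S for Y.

Y = [[6, 1]]

Since Q sits to the right of Y, Y = SQ⁻¹.
det Q = -9; the adjugate gives Q⁻¹ = [[1/3, 0], [2/9, -1/3]].
Y = SQ⁻¹ = [[20, -3]] · [[1/3, 0], [2/9, -1/3]] = [[6, 1]].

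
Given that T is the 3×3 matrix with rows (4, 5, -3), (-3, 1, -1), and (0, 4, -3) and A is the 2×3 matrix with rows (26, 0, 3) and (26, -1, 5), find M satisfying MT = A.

T is on the right of M, so right-multiply by T⁻¹: M = AT⁻¹.
T has determinant -5; T⁻¹ = [[-1/5, -3/5, 2/5], [9/5, 12/5, -13/5], [12/5, 16/5, -19/5]].
M = AT⁻¹ = [[26, 0, 3], [26, -1, 5]] · [[-1/5, -3/5, 2/5], [9/5, 12/5, -13/5], [12/5, 16/5, -19/5]] = [[2, -6, -1], [5, -2, -6]].

M = [[2, -6, -1], [5, -2, -6]]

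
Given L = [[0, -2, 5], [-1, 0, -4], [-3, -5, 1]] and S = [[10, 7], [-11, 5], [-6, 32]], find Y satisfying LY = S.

Left-multiplying both sides by L⁻¹ gives Y = L⁻¹S.
det L = -1, so L⁻¹ = [[20, 23, -8], [-13, -15, 5], [-5, -6, 2]].
Y = L⁻¹S = [[20, 23, -8], [-13, -15, 5], [-5, -6, 2]] · [[10, 7], [-11, 5], [-6, 32]] = [[-5, -1], [5, -6], [4, -1]].

Y = [[-5, -1], [5, -6], [4, -1]]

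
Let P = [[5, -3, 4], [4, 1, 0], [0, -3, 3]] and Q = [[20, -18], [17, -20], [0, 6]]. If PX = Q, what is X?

P is on the left of X, so left-multiply by P⁻¹: X = P⁻¹Q.
det P = 3, so P⁻¹ = [[1, -1, -4/3], [-4, 5, 16/3], [-4, 5, 17/3]].
X = P⁻¹Q = [[1, -1, -4/3], [-4, 5, 16/3], [-4, 5, 17/3]] · [[20, -18], [17, -20], [0, 6]] = [[3, -6], [5, 4], [5, 6]].

X = [[3, -6], [5, 4], [5, 6]]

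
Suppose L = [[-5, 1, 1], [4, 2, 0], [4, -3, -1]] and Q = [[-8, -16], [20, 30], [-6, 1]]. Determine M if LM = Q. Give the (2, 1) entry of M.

L is on the left of M, so left-multiply by L⁻¹: M = L⁻¹Q.
det L = -6; the adjugate gives L⁻¹ = [[1/3, 1/3, 1/3], [-2/3, -1/6, -2/3], [10/3, 11/6, 7/3]].
M = L⁻¹Q = [[1/3, 1/3, 1/3], [-2/3, -1/6, -2/3], [10/3, 11/6, 7/3]] · [[-8, -16], [20, 30], [-6, 1]] = [[2, 5], [6, 5], [-4, 4]].

6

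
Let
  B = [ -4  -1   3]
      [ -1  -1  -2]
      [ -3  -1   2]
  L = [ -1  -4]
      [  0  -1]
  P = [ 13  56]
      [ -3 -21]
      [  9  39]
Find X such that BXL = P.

X = [[2, -4], [-1, 5], [-2, -5]]

Isolating X: multiply by B⁻¹ from the left and L⁻¹ from the right, so X = B⁻¹PL⁻¹.
B has determinant 2; B⁻¹ = [[-2, -1/2, 5/2], [4, 1/2, -11/2], [-1, -1/2, 3/2]].
L has determinant 1; L⁻¹ = [[-1, 4], [0, -1]].
B⁻¹P = [[-2, -4], [1, -1], [2, 13]].
X = (B⁻¹P)L⁻¹ = [[2, -4], [-1, 5], [-2, -5]].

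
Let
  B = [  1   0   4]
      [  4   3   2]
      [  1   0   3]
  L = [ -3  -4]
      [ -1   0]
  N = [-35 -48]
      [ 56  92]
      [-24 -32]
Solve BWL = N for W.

W = [[-4, 3], [-5, 1], [4, -1]]

Left-multiply by B⁻¹ and right-multiply by L⁻¹: W = B⁻¹NL⁻¹.
B has determinant -3; B⁻¹ = [[-3, 0, 4], [10/3, 1/3, -14/3], [1, 0, -1]].
det L = -4; the adjugate gives L⁻¹ = [[0, -1], [-1/4, 3/4]].
B⁻¹N = [[9, 16], [14, 20], [-11, -16]].
W = (B⁻¹N)L⁻¹ = [[-4, 3], [-5, 1], [4, -1]].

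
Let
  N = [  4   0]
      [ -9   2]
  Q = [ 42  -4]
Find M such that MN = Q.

M = [[6, -2]]

Right-multiplying both sides by N⁻¹ gives M = QN⁻¹.
det N = 8, so N⁻¹ = [[1/4, 0], [9/8, 1/2]].
M = QN⁻¹ = [[42, -4]] · [[1/4, 0], [9/8, 1/2]] = [[6, -2]].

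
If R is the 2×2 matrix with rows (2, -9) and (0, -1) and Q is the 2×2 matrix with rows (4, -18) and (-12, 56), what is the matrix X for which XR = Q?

X = [[2, 0], [-6, -2]]

R is on the right of X, so right-multiply by R⁻¹: X = QR⁻¹.
R has determinant -2; R⁻¹ = [[1/2, -9/2], [0, -1]].
X = QR⁻¹ = [[4, -18], [-12, 56]] · [[1/2, -9/2], [0, -1]] = [[2, 0], [-6, -2]].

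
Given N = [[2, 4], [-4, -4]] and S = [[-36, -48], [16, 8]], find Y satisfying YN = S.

Since N sits to the right of Y, Y = SN⁻¹.
N has determinant 8; N⁻¹ = [[-1/2, -1/2], [1/2, 1/4]].
Y = SN⁻¹ = [[-36, -48], [16, 8]] · [[-1/2, -1/2], [1/2, 1/4]] = [[-6, 6], [-4, -6]].

Y = [[-6, 6], [-4, -6]]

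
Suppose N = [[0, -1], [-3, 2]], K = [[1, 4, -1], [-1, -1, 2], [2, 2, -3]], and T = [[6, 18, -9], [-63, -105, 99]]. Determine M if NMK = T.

M = [[2, -5, 5], [-4, 4, 1]]

Left-multiply by N⁻¹ and right-multiply by K⁻¹: M = N⁻¹TK⁻¹.
N has determinant -3; N⁻¹ = [[-2/3, -1/3], [-1, 0]].
K has determinant 3; K⁻¹ = [[-1/3, 10/3, 7/3], [1/3, -1/3, -1/3], [0, 2, 1]].
N⁻¹T = [[17, 23, -27], [-6, -18, 9]].
M = (N⁻¹T)K⁻¹ = [[2, -5, 5], [-4, 4, 1]].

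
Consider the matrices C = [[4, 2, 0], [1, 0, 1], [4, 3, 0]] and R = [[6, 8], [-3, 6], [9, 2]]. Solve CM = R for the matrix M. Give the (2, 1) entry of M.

3

Left-multiplying both sides by C⁻¹ gives M = C⁻¹R.
C has determinant -4; C⁻¹ = [[3/4, 0, -1/2], [-1, 0, 1], [-3/4, 1, 1/2]].
M = C⁻¹R = [[3/4, 0, -1/2], [-1, 0, 1], [-3/4, 1, 1/2]] · [[6, 8], [-3, 6], [9, 2]] = [[0, 5], [3, -6], [-3, 1]].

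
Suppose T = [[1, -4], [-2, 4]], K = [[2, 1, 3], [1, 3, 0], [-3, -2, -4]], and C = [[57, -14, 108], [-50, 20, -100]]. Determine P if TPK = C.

P = [[4, 0, 5], [-3, 5, 5]]

Isolating P: multiply by T⁻¹ from the left and K⁻¹ from the right, so P = T⁻¹CK⁻¹.
det T = -4, so T⁻¹ = [[-1, -1], [-1/2, -1/4]].
K has determinant 1; K⁻¹ = [[-12, -2, -9], [4, 1, 3], [7, 1, 5]].
T⁻¹C = [[-7, -6, -8], [-16, 2, -29]].
P = (T⁻¹C)K⁻¹ = [[4, 0, 5], [-3, 5, 5]].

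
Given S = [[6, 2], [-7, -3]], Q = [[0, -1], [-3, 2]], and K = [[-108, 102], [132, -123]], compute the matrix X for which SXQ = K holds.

Isolating X: multiply by S⁻¹ from the left and Q⁻¹ from the right, so X = S⁻¹KQ⁻¹.
S has determinant -4; S⁻¹ = [[3/4, 1/2], [-7/4, -3/2]].
Q has determinant -3; Q⁻¹ = [[-2/3, -1/3], [-1, 0]].
S⁻¹K = [[-15, 15], [-9, 6]].
X = (S⁻¹K)Q⁻¹ = [[-5, 5], [0, 3]].

X = [[-5, 5], [0, 3]]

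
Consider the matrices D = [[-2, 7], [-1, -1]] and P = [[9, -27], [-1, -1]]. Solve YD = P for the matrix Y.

D is on the right of Y, so right-multiply by D⁻¹: Y = PD⁻¹.
D has determinant 9; D⁻¹ = [[-1/9, -7/9], [1/9, -2/9]].
Y = PD⁻¹ = [[9, -27], [-1, -1]] · [[-1/9, -7/9], [1/9, -2/9]] = [[-4, -1], [0, 1]].

Y = [[-4, -1], [0, 1]]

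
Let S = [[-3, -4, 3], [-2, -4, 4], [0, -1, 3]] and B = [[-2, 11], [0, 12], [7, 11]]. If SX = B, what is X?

X = [[-2, -4], [5, 4], [4, 5]]

S is on the left of X, so left-multiply by S⁻¹: X = S⁻¹B.
det S = 6; the adjugate gives S⁻¹ = [[-4/3, 3/2, -2/3], [1, -3/2, 1], [1/3, -1/2, 2/3]].
X = S⁻¹B = [[-4/3, 3/2, -2/3], [1, -3/2, 1], [1/3, -1/2, 2/3]] · [[-2, 11], [0, 12], [7, 11]] = [[-2, -4], [5, 4], [4, 5]].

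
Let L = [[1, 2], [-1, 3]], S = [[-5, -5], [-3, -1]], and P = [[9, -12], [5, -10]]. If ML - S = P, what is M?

M = [[-1, -5], [-1, -3]]

ML = P + S = [[4, -17], [2, -11]].
Right-multiplying both sides by L⁻¹ gives M = (P + S)L⁻¹.
det L = 5; the adjugate gives L⁻¹ = [[3/5, -2/5], [1/5, 1/5]].
M = (P + S)L⁻¹ = [[-1, -5], [-1, -3]].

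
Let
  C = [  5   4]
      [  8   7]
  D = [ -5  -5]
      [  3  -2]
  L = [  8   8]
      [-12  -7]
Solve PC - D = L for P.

P = [[-1, 1], [3, -3]]

PC = L + D = [[3, 3], [-9, -9]].
C is on the right of P, so right-multiply by C⁻¹: P = (L + D)C⁻¹.
det C = 3; the adjugate gives C⁻¹ = [[7/3, -4/3], [-8/3, 5/3]].
P = (L + D)C⁻¹ = [[-1, 1], [3, -3]].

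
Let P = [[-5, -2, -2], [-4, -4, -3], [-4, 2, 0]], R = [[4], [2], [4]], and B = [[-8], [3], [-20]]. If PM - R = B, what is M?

M = [[2], [-4], [1]]

PM = B + R = [[-4], [5], [-16]].
Since P multiplies M on the left, M = P⁻¹(B + R).
det P = -6; the adjugate gives P⁻¹ = [[-1, 2/3, 1/3], [-2, 4/3, 7/6], [4, -3, -2]].
M = P⁻¹(B + R) = [[2], [-4], [1]].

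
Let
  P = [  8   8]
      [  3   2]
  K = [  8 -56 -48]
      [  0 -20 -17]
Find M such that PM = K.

M = [[-2, -6, -5], [3, -1, -1]]

Left-multiplying both sides by P⁻¹ gives M = P⁻¹K.
det P = -8, so P⁻¹ = [[-1/4, 1], [3/8, -1]].
M = P⁻¹K = [[-1/4, 1], [3/8, -1]] · [[8, -56, -48], [0, -20, -17]] = [[-2, -6, -5], [3, -1, -1]].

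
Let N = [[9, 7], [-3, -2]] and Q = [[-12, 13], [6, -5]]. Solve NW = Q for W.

Since N multiplies W on the left, W = N⁻¹Q.
N has determinant 3; N⁻¹ = [[-2/3, -7/3], [1, 3]].
W = N⁻¹Q = [[-2/3, -7/3], [1, 3]] · [[-12, 13], [6, -5]] = [[-6, 3], [6, -2]].

W = [[-6, 3], [6, -2]]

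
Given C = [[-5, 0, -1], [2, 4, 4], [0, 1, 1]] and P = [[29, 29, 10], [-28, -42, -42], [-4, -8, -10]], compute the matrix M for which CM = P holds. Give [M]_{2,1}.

-5

C is on the left of M, so left-multiply by C⁻¹: M = C⁻¹P.
det C = -2, so C⁻¹ = [[0, 1/2, -2], [1, 5/2, -9], [-1, -5/2, 10]].
M = C⁻¹P = [[0, 1/2, -2], [1, 5/2, -9], [-1, -5/2, 10]] · [[29, 29, 10], [-28, -42, -42], [-4, -8, -10]] = [[-6, -5, -1], [-5, -4, -5], [1, -4, -5]].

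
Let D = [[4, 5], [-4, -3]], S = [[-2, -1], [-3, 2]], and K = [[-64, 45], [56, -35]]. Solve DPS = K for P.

P = [[1, 3], [-1, 2]]

P = D⁻¹KS⁻¹ (apply D⁻¹ on the left and S⁻¹ on the right).
det D = 8; the adjugate gives D⁻¹ = [[-3/8, -5/8], [1/2, 1/2]].
det S = -7; the adjugate gives S⁻¹ = [[-2/7, -1/7], [-3/7, 2/7]].
D⁻¹K = [[-11, 5], [-4, 5]].
P = (D⁻¹K)S⁻¹ = [[1, 3], [-1, 2]].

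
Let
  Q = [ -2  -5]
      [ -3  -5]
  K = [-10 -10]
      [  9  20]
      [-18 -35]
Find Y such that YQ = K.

Q is on the right of Y, so right-multiply by Q⁻¹: Y = KQ⁻¹.
det Q = -5, so Q⁻¹ = [[1, -1], [-3/5, 2/5]].
Y = KQ⁻¹ = [[-10, -10], [9, 20], [-18, -35]] · [[1, -1], [-3/5, 2/5]] = [[-4, 6], [-3, -1], [3, 4]].

Y = [[-4, 6], [-3, -1], [3, 4]]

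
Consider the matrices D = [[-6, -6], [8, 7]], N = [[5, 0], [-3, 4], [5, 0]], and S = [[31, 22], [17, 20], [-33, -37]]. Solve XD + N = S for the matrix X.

XD = S − N = [[26, 22], [20, 16], [-38, -37]].
Since D sits to the right of X, X = (S − N)D⁻¹.
D has determinant 6; D⁻¹ = [[7/6, 1], [-4/3, -1]].
X = (S − N)D⁻¹ = [[1, 4], [2, 4], [5, -1]].

X = [[1, 4], [2, 4], [5, -1]]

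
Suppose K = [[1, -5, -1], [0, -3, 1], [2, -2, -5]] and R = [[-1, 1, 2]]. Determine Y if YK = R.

Y = [[-3, 4, 1]]

K is on the right of Y, so right-multiply by K⁻¹: Y = RK⁻¹.
K has determinant 1; K⁻¹ = [[17, -23, -8], [2, -3, -1], [6, -8, -3]].
Y = RK⁻¹ = [[-1, 1, 2]] · [[17, -23, -8], [2, -3, -1], [6, -8, -3]] = [[-3, 4, 1]].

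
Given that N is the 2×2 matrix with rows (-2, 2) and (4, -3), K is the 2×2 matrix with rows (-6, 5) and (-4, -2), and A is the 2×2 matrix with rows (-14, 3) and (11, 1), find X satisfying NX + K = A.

NX = A − K = [[-8, -2], [15, 3]].
N is on the left of X, so left-multiply by N⁻¹: X = N⁻¹(A − K).
N has determinant -2; N⁻¹ = [[3/2, 1], [2, 1]].
X = N⁻¹(A − K) = [[3, 0], [-1, -1]].

X = [[3, 0], [-1, -1]]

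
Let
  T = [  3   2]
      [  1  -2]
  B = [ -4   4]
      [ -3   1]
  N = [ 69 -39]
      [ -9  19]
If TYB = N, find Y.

Y = [[0, -5], [-3, 0]]

Left-multiply by T⁻¹ and right-multiply by B⁻¹: Y = T⁻¹NB⁻¹.
det T = -8; the adjugate gives T⁻¹ = [[1/4, 1/4], [1/8, -3/8]].
B has determinant 8; B⁻¹ = [[1/8, -1/2], [3/8, -1/2]].
T⁻¹N = [[15, -5], [12, -12]].
Y = (T⁻¹N)B⁻¹ = [[0, -5], [-3, 0]].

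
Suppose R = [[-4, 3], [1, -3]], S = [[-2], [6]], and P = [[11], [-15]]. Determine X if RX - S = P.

X = [[0], [3]]

RX = P + S = [[9], [-9]].
Left-multiplying both sides by R⁻¹ gives X = R⁻¹(P + S).
det R = 9; the adjugate gives R⁻¹ = [[-1/3, -1/3], [-1/9, -4/9]].
X = R⁻¹(P + S) = [[0], [3]].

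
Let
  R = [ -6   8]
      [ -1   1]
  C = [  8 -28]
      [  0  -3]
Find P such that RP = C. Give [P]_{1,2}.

Left-multiplying both sides by R⁻¹ gives P = R⁻¹C.
det R = 2, so R⁻¹ = [[1/2, -4], [1/2, -3]].
P = R⁻¹C = [[1/2, -4], [1/2, -3]] · [[8, -28], [0, -3]] = [[4, -2], [4, -5]].

-2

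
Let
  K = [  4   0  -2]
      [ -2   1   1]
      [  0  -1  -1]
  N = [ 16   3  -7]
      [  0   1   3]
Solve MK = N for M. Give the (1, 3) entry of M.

-1

Right-multiplying both sides by K⁻¹ gives M = NK⁻¹.
det K = -4; the adjugate gives K⁻¹ = [[0, -1/2, -1/2], [1/2, 1, 0], [-1/2, -1, -1]].
M = NK⁻¹ = [[16, 3, -7], [0, 1, 3]] · [[0, -1/2, -1/2], [1/2, 1, 0], [-1/2, -1, -1]] = [[5, 2, -1], [-1, -2, -3]].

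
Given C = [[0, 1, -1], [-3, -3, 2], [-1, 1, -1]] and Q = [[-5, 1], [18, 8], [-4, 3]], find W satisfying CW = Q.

W = [[-1, -2], [-5, -4], [0, -5]]

Since C multiplies W on the left, W = C⁻¹Q.
det C = 1, so C⁻¹ = [[1, 0, -1], [-5, -1, 3], [-6, -1, 3]].
W = C⁻¹Q = [[1, 0, -1], [-5, -1, 3], [-6, -1, 3]] · [[-5, 1], [18, 8], [-4, 3]] = [[-1, -2], [-5, -4], [0, -5]].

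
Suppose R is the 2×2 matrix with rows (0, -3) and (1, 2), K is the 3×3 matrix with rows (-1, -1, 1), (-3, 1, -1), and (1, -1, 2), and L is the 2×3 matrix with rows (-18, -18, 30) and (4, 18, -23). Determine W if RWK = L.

Left-multiply by R⁻¹ and right-multiply by K⁻¹: W = R⁻¹LK⁻¹.
det R = 3, so R⁻¹ = [[2/3, 1], [-1/3, 0]].
det K = -4, so K⁻¹ = [[-1/4, -1/4, 0], [-5/4, 3/4, 1], [-1/2, 1/2, 1]].
R⁻¹L = [[-8, 6, -3], [6, 6, -10]].
W = (R⁻¹L)K⁻¹ = [[-4, 5, 3], [-4, -2, -4]].

W = [[-4, 5, 3], [-4, -2, -4]]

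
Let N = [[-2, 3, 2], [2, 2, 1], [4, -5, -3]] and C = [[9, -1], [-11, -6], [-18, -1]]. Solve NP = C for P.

Left-multiplying both sides by N⁻¹ gives P = N⁻¹C.
det N = -4, so N⁻¹ = [[1/4, 1/4, 1/4], [-5/2, 1/2, -3/2], [9/2, -1/2, 5/2]].
P = N⁻¹C = [[1/4, 1/4, 1/4], [-5/2, 1/2, -3/2], [9/2, -1/2, 5/2]] · [[9, -1], [-11, -6], [-18, -1]] = [[-5, -2], [-1, 1], [1, -4]].

P = [[-5, -2], [-1, 1], [1, -4]]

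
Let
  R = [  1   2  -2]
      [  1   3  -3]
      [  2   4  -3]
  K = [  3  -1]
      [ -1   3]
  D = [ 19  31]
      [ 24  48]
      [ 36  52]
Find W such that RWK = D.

Left-multiply by R⁻¹ and right-multiply by K⁻¹: W = R⁻¹DK⁻¹.
R has determinant 1; R⁻¹ = [[3, -2, 0], [-3, 1, 1], [-2, 0, 1]].
K has determinant 8; K⁻¹ = [[3/8, 1/8], [1/8, 3/8]].
R⁻¹D = [[9, -3], [3, 7], [-2, -10]].
W = (R⁻¹D)K⁻¹ = [[3, 0], [2, 3], [-2, -4]].

W = [[3, 0], [2, 3], [-2, -4]]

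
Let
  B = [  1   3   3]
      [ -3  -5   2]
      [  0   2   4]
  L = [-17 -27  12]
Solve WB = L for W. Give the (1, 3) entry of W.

Right-multiplying both sides by B⁻¹ gives W = LB⁻¹.
B has determinant -6; B⁻¹ = [[4, 1, -7/2], [-2, -2/3, 11/6], [1, 1/3, -2/3]].
W = LB⁻¹ = [[-17, -27, 12]] · [[4, 1, -7/2], [-2, -2/3, 11/6], [1, 1/3, -2/3]] = [[-2, 5, 2]].

2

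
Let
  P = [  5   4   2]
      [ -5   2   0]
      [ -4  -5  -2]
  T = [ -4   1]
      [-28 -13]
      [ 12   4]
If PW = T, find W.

W = [[4, 1], [-4, -4], [-4, 6]]

P is on the left of W, so left-multiply by P⁻¹: W = P⁻¹T.
det P = 6, so P⁻¹ = [[-2/3, -1/3, -2/3], [-5/3, -1/3, -5/3], [11/2, 3/2, 5]].
W = P⁻¹T = [[-2/3, -1/3, -2/3], [-5/3, -1/3, -5/3], [11/2, 3/2, 5]] · [[-4, 1], [-28, -13], [12, 4]] = [[4, 1], [-4, -4], [-4, 6]].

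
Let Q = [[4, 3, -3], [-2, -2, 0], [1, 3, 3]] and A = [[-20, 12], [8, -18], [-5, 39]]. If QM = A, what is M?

Since Q multiplies M on the left, M = Q⁻¹A.
det Q = 6, so Q⁻¹ = [[-1, -3, -1], [1, 5/2, 1], [-2/3, -3/2, -1/3]].
M = Q⁻¹A = [[-1, -3, -1], [1, 5/2, 1], [-2/3, -3/2, -1/3]] · [[-20, 12], [8, -18], [-5, 39]] = [[1, 3], [-5, 6], [3, 6]].

M = [[1, 3], [-5, 6], [3, 6]]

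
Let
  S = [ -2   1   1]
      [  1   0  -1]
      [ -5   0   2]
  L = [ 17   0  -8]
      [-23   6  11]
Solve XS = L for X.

S is on the right of X, so right-multiply by S⁻¹: X = LS⁻¹.
det S = 3, so S⁻¹ = [[0, -2/3, -1/3], [1, 1/3, -1/3], [0, -5/3, -1/3]].
X = LS⁻¹ = [[17, 0, -8], [-23, 6, 11]] · [[0, -2/3, -1/3], [1, 1/3, -1/3], [0, -5/3, -1/3]] = [[0, 2, -3], [6, -1, 2]].

X = [[0, 2, -3], [6, -1, 2]]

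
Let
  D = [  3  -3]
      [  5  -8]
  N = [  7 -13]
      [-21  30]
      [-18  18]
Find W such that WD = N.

W = [[-1, 2], [-2, -3], [-6, 0]]

Since D sits to the right of W, W = ND⁻¹.
det D = -9; the adjugate gives D⁻¹ = [[8/9, -1/3], [5/9, -1/3]].
W = ND⁻¹ = [[7, -13], [-21, 30], [-18, 18]] · [[8/9, -1/3], [5/9, -1/3]] = [[-1, 2], [-2, -3], [-6, 0]].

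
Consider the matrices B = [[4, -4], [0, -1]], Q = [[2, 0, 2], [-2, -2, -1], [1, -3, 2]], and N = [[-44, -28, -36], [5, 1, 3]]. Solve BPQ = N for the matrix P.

P = [[-4, 4, 0], [4, 5, -3]]

Isolating P: multiply by B⁻¹ from the left and Q⁻¹ from the right, so P = B⁻¹NQ⁻¹.
det B = -4; the adjugate gives B⁻¹ = [[1/4, -1], [0, -1]].
Q has determinant 2; Q⁻¹ = [[-7/2, -3, 2], [3/2, 1, -1], [4, 3, -2]].
B⁻¹N = [[-16, -8, -12], [-5, -1, -3]].
P = (B⁻¹N)Q⁻¹ = [[-4, 4, 0], [4, 5, -3]].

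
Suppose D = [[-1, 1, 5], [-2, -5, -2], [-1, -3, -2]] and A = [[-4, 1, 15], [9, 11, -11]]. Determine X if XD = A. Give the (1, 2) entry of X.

1

Right-multiplying both sides by D⁻¹ gives X = AD⁻¹.
det D = -1, so D⁻¹ = [[-4, 13, -23], [2, -7, 12], [-1, 4, -7]].
X = AD⁻¹ = [[-4, 1, 15], [9, 11, -11]] · [[-4, 13, -23], [2, -7, 12], [-1, 4, -7]] = [[3, 1, -1], [-3, -4, 2]].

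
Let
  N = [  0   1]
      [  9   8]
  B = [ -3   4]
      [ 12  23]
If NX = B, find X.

X = [[4, -1], [-3, 4]]

Since N multiplies X on the left, X = N⁻¹B.
det N = -9; the adjugate gives N⁻¹ = [[-8/9, 1/9], [1, 0]].
X = N⁻¹B = [[-8/9, 1/9], [1, 0]] · [[-3, 4], [12, 23]] = [[4, -1], [-3, 4]].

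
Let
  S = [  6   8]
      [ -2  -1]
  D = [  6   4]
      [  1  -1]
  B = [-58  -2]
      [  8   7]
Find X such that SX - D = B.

SX = B + D = [[-52, 2], [9, 6]].
Left-multiplying both sides by S⁻¹ gives X = S⁻¹(B + D).
det S = 10; the adjugate gives S⁻¹ = [[-1/10, -4/5], [1/5, 3/5]].
X = S⁻¹(B + D) = [[-2, -5], [-5, 4]].

X = [[-2, -5], [-5, 4]]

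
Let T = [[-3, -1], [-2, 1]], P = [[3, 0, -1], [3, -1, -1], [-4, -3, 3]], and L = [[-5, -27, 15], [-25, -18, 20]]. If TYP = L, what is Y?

Isolating Y: multiply by T⁻¹ from the left and P⁻¹ from the right, so Y = T⁻¹LP⁻¹.
T has determinant -5; T⁻¹ = [[-1/5, -1/5], [-2/5, 3/5]].
det P = -5, so P⁻¹ = [[6/5, -3/5, 1/5], [1, -1, 0], [13/5, -9/5, 3/5]].
T⁻¹L = [[6, 9, -7], [-13, 0, 6]].
Y = (T⁻¹L)P⁻¹ = [[-2, 0, -3], [0, -3, 1]].

Y = [[-2, 0, -3], [0, -3, 1]]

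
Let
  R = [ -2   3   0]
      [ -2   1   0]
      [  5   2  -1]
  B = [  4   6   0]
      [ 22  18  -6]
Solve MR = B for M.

Since R sits to the right of M, M = BR⁻¹.
det R = -4, so R⁻¹ = [[1/4, -3/4, 0], [1/2, -1/2, 0], [9/4, -19/4, -1]].
M = BR⁻¹ = [[4, 6, 0], [22, 18, -6]] · [[1/4, -3/4, 0], [1/2, -1/2, 0], [9/4, -19/4, -1]] = [[4, -6, 0], [1, 3, 6]].

M = [[4, -6, 0], [1, 3, 6]]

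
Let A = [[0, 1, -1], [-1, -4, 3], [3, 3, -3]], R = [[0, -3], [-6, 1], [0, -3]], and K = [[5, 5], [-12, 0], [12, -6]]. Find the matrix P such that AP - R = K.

AP = K + R = [[5, 2], [-18, 1], [12, -9]].
Since A multiplies P on the left, P = A⁻¹(K + R).
A has determinant -3; A⁻¹ = [[-1, 0, 1/3], [-2, -1, -1/3], [-3, -1, -1/3]].
P = A⁻¹(K + R) = [[-1, -5], [4, -2], [-1, -4]].

P = [[-1, -5], [4, -2], [-1, -4]]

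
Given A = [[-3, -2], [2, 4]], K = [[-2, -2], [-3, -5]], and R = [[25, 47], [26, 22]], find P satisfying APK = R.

P = [[2, 5], [-5, -2]]

P = A⁻¹RK⁻¹ (apply A⁻¹ on the left and K⁻¹ on the right).
det A = -8; the adjugate gives A⁻¹ = [[-1/2, -1/4], [1/4, 3/8]].
det K = 4, so K⁻¹ = [[-5/4, 1/2], [3/4, -1/2]].
A⁻¹R = [[-19, -29], [16, 20]].
P = (A⁻¹R)K⁻¹ = [[2, 5], [-5, -2]].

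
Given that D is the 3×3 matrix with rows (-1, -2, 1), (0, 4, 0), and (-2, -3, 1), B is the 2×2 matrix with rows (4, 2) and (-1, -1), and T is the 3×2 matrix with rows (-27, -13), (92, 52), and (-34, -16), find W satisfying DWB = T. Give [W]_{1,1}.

Left-multiply by D⁻¹ and right-multiply by B⁻¹: W = D⁻¹TB⁻¹.
det D = 4, so D⁻¹ = [[1, -1/4, -1], [0, 1/4, 0], [2, 1/4, -1]].
B has determinant -2; B⁻¹ = [[1/2, 1], [-1/2, -2]].
D⁻¹T = [[-16, -10], [23, 13], [3, 3]].
W = (D⁻¹T)B⁻¹ = [[-3, 4], [5, -3], [0, -3]].

-3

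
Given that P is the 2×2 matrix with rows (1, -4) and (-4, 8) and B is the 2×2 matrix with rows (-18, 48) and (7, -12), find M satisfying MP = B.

Right-multiplying both sides by P⁻¹ gives M = BP⁻¹.
det P = -8; the adjugate gives P⁻¹ = [[-1, -1/2], [-1/2, -1/8]].
M = BP⁻¹ = [[-18, 48], [7, -12]] · [[-1, -1/2], [-1/2, -1/8]] = [[-6, 3], [-1, -2]].

M = [[-6, 3], [-1, -2]]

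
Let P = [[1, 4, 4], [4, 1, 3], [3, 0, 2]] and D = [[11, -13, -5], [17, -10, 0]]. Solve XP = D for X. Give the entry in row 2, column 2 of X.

Since P sits to the right of X, X = DP⁻¹.
det P = -6; the adjugate gives P⁻¹ = [[-1/3, 4/3, -4/3], [-1/6, 5/3, -13/6], [1/2, -2, 5/2]].
X = DP⁻¹ = [[11, -13, -5], [17, -10, 0]] · [[-1/3, 4/3, -4/3], [-1/6, 5/3, -13/6], [1/2, -2, 5/2]] = [[-4, 3, 1], [-4, 6, -1]].

6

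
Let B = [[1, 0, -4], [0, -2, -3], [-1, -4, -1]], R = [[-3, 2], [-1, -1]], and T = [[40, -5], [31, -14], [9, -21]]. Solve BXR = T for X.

Isolating X: multiply by B⁻¹ from the left and R⁻¹ from the right, so X = B⁻¹TR⁻¹.
det B = -2; the adjugate gives B⁻¹ = [[5, -8, 4], [-3/2, 5/2, -3/2], [1, -2, 1]].
R has determinant 5; R⁻¹ = [[-1/5, -2/5], [1/5, -3/5]].
B⁻¹T = [[-12, 3], [4, 4], [-13, 2]].
X = (B⁻¹T)R⁻¹ = [[3, 3], [0, -4], [3, 4]].

X = [[3, 3], [0, -4], [3, 4]]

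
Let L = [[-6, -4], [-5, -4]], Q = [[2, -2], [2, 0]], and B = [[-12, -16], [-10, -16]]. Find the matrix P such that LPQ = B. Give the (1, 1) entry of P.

P = L⁻¹BQ⁻¹ (apply L⁻¹ on the left and Q⁻¹ on the right).
L has determinant 4; L⁻¹ = [[-1, 1], [5/4, -3/2]].
Q has determinant 4; Q⁻¹ = [[0, 1/2], [-1/2, 1/2]].
L⁻¹B = [[2, 0], [0, 4]].
P = (L⁻¹B)Q⁻¹ = [[0, 1], [-2, 2]].

0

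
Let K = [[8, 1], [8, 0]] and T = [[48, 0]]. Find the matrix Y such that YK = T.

K is on the right of Y, so right-multiply by K⁻¹: Y = TK⁻¹.
det K = -8, so K⁻¹ = [[0, 1/8], [1, -1]].
Y = TK⁻¹ = [[48, 0]] · [[0, 1/8], [1, -1]] = [[0, 6]].

Y = [[0, 6]]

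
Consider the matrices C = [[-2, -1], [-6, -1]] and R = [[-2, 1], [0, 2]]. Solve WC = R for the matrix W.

W = [[-2, 1], [-3, 1]]

Right-multiplying both sides by C⁻¹ gives W = RC⁻¹.
det C = -4, so C⁻¹ = [[1/4, -1/4], [-3/2, 1/2]].
W = RC⁻¹ = [[-2, 1], [0, 2]] · [[1/4, -1/4], [-3/2, 1/2]] = [[-2, 1], [-3, 1]].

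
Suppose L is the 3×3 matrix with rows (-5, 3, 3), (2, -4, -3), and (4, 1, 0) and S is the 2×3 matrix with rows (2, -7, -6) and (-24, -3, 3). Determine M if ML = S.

M = [[-6, -4, -5], [6, 5, -1]]

Since L sits to the right of M, M = SL⁻¹.
det L = 3; the adjugate gives L⁻¹ = [[1, 1, 1], [-4, -4, -3], [6, 17/3, 14/3]].
M = SL⁻¹ = [[2, -7, -6], [-24, -3, 3]] · [[1, 1, 1], [-4, -4, -3], [6, 17/3, 14/3]] = [[-6, -4, -5], [6, 5, -1]].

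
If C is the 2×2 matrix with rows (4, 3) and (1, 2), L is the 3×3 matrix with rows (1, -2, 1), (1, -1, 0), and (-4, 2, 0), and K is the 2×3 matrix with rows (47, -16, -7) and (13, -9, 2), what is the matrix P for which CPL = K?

P = [[-4, 3, -3], [3, -2, 0]]

P = C⁻¹KL⁻¹ (apply C⁻¹ on the left and L⁻¹ on the right).
det C = 5, so C⁻¹ = [[2/5, -3/5], [-1/5, 4/5]].
L has determinant -2; L⁻¹ = [[0, -1, -1/2], [0, -2, -1/2], [1, -3, -1/2]].
C⁻¹K = [[11, -1, -4], [1, -4, 3]].
P = (C⁻¹K)L⁻¹ = [[-4, 3, -3], [3, -2, 0]].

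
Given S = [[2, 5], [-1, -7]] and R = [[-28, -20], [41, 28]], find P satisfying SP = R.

P = [[1, 0], [-6, -4]]

Since S multiplies P on the left, P = S⁻¹R.
det S = -9, so S⁻¹ = [[7/9, 5/9], [-1/9, -2/9]].
P = S⁻¹R = [[7/9, 5/9], [-1/9, -2/9]] · [[-28, -20], [41, 28]] = [[1, 0], [-6, -4]].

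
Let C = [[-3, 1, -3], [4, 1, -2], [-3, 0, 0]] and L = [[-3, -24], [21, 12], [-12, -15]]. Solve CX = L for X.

X = [[4, 5], [-3, -6], [-4, 1]]

C is on the left of X, so left-multiply by C⁻¹: X = C⁻¹L.
C has determinant -3; C⁻¹ = [[0, 0, -1/3], [-2, 3, 6], [-1, 1, 7/3]].
X = C⁻¹L = [[0, 0, -1/3], [-2, 3, 6], [-1, 1, 7/3]] · [[-3, -24], [21, 12], [-12, -15]] = [[4, 5], [-3, -6], [-4, 1]].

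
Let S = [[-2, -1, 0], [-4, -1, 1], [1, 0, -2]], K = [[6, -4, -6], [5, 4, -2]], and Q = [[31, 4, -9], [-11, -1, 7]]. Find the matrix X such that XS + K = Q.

X = [[-3, -5, -1], [4, 1, -4]]

XS = Q − K = [[25, 8, -3], [-16, -5, 9]].
S is on the right of X, so right-multiply by S⁻¹: X = (Q − K)S⁻¹.
det S = 3, so S⁻¹ = [[2/3, -2/3, -1/3], [-7/3, 4/3, 2/3], [1/3, -1/3, -2/3]].
X = (Q − K)S⁻¹ = [[-3, -5, -1], [4, 1, -4]].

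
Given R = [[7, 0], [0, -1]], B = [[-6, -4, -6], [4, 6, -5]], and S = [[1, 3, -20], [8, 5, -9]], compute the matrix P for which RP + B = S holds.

P = [[1, 1, -2], [-4, 1, 4]]

RP = S − B = [[7, 7, -14], [4, -1, -4]].
Left-multiplying both sides by R⁻¹ gives P = R⁻¹(S − B).
det R = -7, so R⁻¹ = [[1/7, 0], [0, -1]].
P = R⁻¹(S − B) = [[1, 1, -2], [-4, 1, 4]].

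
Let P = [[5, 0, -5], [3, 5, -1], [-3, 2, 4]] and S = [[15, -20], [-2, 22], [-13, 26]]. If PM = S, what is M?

M = [[5, -2], [-3, 6], [2, 2]]

Left-multiplying both sides by P⁻¹ gives M = P⁻¹S.
P has determinant 5; P⁻¹ = [[22/5, -2, 5], [-9/5, 1, -2], [21/5, -2, 5]].
M = P⁻¹S = [[22/5, -2, 5], [-9/5, 1, -2], [21/5, -2, 5]] · [[15, -20], [-2, 22], [-13, 26]] = [[5, -2], [-3, 6], [2, 2]].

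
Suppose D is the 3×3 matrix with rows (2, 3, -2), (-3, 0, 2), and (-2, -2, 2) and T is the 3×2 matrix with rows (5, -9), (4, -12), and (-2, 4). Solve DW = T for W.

Left-multiplying both sides by D⁻¹ gives W = D⁻¹T.
D has determinant 2; D⁻¹ = [[2, -1, 3], [1, 0, 1], [3, -1, 9/2]].
W = D⁻¹T = [[2, -1, 3], [1, 0, 1], [3, -1, 9/2]] · [[5, -9], [4, -12], [-2, 4]] = [[0, 6], [3, -5], [2, 3]].

W = [[0, 6], [3, -5], [2, 3]]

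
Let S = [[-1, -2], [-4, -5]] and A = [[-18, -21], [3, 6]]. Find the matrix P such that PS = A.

P = [[-2, 5], [-3, 0]]

Since S sits to the right of P, P = AS⁻¹.
det S = -3, so S⁻¹ = [[5/3, -2/3], [-4/3, 1/3]].
P = AS⁻¹ = [[-18, -21], [3, 6]] · [[5/3, -2/3], [-4/3, 1/3]] = [[-2, 5], [-3, 0]].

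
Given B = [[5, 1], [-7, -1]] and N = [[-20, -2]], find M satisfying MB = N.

M = [[3, 5]]

B is on the right of M, so right-multiply by B⁻¹: M = NB⁻¹.
det B = 2; the adjugate gives B⁻¹ = [[-1/2, -1/2], [7/2, 5/2]].
M = NB⁻¹ = [[-20, -2]] · [[-1/2, -1/2], [7/2, 5/2]] = [[3, 5]].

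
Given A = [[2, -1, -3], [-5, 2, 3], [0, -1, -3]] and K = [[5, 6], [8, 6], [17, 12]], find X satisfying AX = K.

X = [[-6, -3], [-5, 3], [-4, -5]]

Left-multiplying both sides by A⁻¹ gives X = A⁻¹K.
A has determinant -6; A⁻¹ = [[1/2, 0, -1/2], [5/2, 1, -3/2], [-5/6, -1/3, 1/6]].
X = A⁻¹K = [[1/2, 0, -1/2], [5/2, 1, -3/2], [-5/6, -1/3, 1/6]] · [[5, 6], [8, 6], [17, 12]] = [[-6, -3], [-5, 3], [-4, -5]].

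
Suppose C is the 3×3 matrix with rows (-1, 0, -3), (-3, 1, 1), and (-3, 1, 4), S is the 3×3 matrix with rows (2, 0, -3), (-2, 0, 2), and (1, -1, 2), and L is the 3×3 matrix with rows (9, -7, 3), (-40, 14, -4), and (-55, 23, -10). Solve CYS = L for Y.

Y = [[-3, -5, 2], [-5, 1, -5], [-2, -1, -3]]

Isolating Y: multiply by C⁻¹ from the left and S⁻¹ from the right, so Y = C⁻¹LS⁻¹.
det C = -3; the adjugate gives C⁻¹ = [[-1, 1, -1], [-3, 13/3, -10/3], [0, -1/3, 1/3]].
det S = -2; the adjugate gives S⁻¹ = [[-1, -3/2, 0], [-3, -7/2, -1], [-1, -1, 0]].
C⁻¹L = [[6, -2, 3], [-17, 5, 7], [-5, 3, -2]].
Y = (C⁻¹L)S⁻¹ = [[-3, -5, 2], [-5, 1, -5], [-2, -1, -3]].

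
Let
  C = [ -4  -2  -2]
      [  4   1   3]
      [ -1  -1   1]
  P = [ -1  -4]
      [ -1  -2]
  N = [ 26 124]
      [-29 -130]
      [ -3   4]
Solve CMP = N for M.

M = C⁻¹NP⁻¹ (apply C⁻¹ on the left and P⁻¹ on the right).
C has determinant 4; C⁻¹ = [[1, 1, -1], [-7/4, -3/2, 1], [-3/4, -1/2, 1]].
P has determinant -2; P⁻¹ = [[1, -2], [-1/2, 1/2]].
C⁻¹N = [[0, -10], [-5, -18], [-8, -24]].
M = (C⁻¹N)P⁻¹ = [[5, -5], [4, 1], [4, 4]].

M = [[5, -5], [4, 1], [4, 4]]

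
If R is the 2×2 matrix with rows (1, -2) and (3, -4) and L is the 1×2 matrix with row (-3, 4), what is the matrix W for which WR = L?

Right-multiplying both sides by R⁻¹ gives W = LR⁻¹.
det R = 2; the adjugate gives R⁻¹ = [[-2, 1], [-3/2, 1/2]].
W = LR⁻¹ = [[-3, 4]] · [[-2, 1], [-3/2, 1/2]] = [[0, -1]].

W = [[0, -1]]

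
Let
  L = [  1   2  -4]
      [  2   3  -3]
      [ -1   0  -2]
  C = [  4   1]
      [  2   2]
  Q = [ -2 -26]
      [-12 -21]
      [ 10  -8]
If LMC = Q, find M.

M = [[0, -3], [-2, 3], [-3, 5]]

Left-multiply by L⁻¹ and right-multiply by C⁻¹: M = L⁻¹QC⁻¹.
det L = -4, so L⁻¹ = [[3/2, -1, -3/2], [-7/4, 3/2, 5/4], [-3/4, 1/2, 1/4]].
det C = 6; the adjugate gives C⁻¹ = [[1/3, -1/6], [-1/3, 2/3]].
L⁻¹Q = [[-6, -6], [-2, 4], [-2, 7]].
M = (L⁻¹Q)C⁻¹ = [[0, -3], [-2, 3], [-3, 5]].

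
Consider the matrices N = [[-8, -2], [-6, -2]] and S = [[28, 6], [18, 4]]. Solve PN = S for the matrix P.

N is on the right of P, so right-multiply by N⁻¹: P = SN⁻¹.
N has determinant 4; N⁻¹ = [[-1/2, 1/2], [3/2, -2]].
P = SN⁻¹ = [[28, 6], [18, 4]] · [[-1/2, 1/2], [3/2, -2]] = [[-5, 2], [-3, 1]].

P = [[-5, 2], [-3, 1]]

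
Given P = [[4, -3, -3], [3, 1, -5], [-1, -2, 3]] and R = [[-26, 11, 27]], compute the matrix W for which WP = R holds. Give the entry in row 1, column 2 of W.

Since P sits to the right of W, W = RP⁻¹.
det P = -1, so P⁻¹ = [[7, -15, -18], [4, -9, -11], [5, -11, -13]].
W = RP⁻¹ = [[-26, 11, 27]] · [[7, -15, -18], [4, -9, -11], [5, -11, -13]] = [[-3, -6, -4]].

-6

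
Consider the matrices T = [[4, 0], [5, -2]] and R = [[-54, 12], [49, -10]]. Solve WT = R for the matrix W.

W = [[-6, -6], [6, 5]]

T is on the right of W, so right-multiply by T⁻¹: W = RT⁻¹.
det T = -8; the adjugate gives T⁻¹ = [[1/4, 0], [5/8, -1/2]].
W = RT⁻¹ = [[-54, 12], [49, -10]] · [[1/4, 0], [5/8, -1/2]] = [[-6, -6], [6, 5]].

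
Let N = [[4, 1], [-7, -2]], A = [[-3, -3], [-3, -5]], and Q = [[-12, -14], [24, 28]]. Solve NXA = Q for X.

X = [[0, 0], [3, 1]]

Isolating X: multiply by N⁻¹ from the left and A⁻¹ from the right, so X = N⁻¹QA⁻¹.
det N = -1; the adjugate gives N⁻¹ = [[2, 1], [-7, -4]].
det A = 6, so A⁻¹ = [[-5/6, 1/2], [1/2, -1/2]].
N⁻¹Q = [[0, 0], [-12, -14]].
X = (N⁻¹Q)A⁻¹ = [[0, 0], [3, 1]].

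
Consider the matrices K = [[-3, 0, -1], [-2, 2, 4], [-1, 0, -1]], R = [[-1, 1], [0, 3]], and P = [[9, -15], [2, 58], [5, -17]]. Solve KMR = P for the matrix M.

M = [[2, -1], [-5, -1], [3, 5]]

M = K⁻¹PR⁻¹ (apply K⁻¹ on the left and R⁻¹ on the right).
det K = 4; the adjugate gives K⁻¹ = [[-1/2, 0, 1/2], [-3/2, 1/2, 7/2], [1/2, 0, -3/2]].
R has determinant -3; R⁻¹ = [[-1, 1/3], [0, 1/3]].
K⁻¹P = [[-2, -1], [5, -8], [-3, 18]].
M = (K⁻¹P)R⁻¹ = [[2, -1], [-5, -1], [3, 5]].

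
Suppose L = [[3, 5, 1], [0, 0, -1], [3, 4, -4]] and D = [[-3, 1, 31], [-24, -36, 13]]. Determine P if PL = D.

Since L sits to the right of P, P = DL⁻¹.
det L = -3, so L⁻¹ = [[-4/3, -8, 5/3], [1, 5, -1], [0, -1, 0]].
P = DL⁻¹ = [[-3, 1, 31], [-24, -36, 13]] · [[-4/3, -8, 5/3], [1, 5, -1], [0, -1, 0]] = [[5, -2, -6], [-4, -1, -4]].

P = [[5, -2, -6], [-4, -1, -4]]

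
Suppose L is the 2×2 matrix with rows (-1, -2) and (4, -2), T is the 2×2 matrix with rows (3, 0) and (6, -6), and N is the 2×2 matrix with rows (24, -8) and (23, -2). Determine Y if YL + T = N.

Y = [[-1, 5], [-5, 3]]

YL = N − T = [[21, -8], [17, 4]].
Since L sits to the right of Y, Y = (N − T)L⁻¹.
det L = 10; the adjugate gives L⁻¹ = [[-1/5, 1/5], [-2/5, -1/10]].
Y = (N − T)L⁻¹ = [[-1, 5], [-5, 3]].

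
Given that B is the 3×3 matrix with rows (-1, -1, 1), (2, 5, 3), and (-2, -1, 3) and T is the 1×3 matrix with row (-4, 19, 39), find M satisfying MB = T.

M = [[6, 6, 5]]

Since B sits to the right of M, M = TB⁻¹.
det B = 2; the adjugate gives B⁻¹ = [[9, 1, -4], [-6, -1/2, 5/2], [4, 1/2, -3/2]].
M = TB⁻¹ = [[-4, 19, 39]] · [[9, 1, -4], [-6, -1/2, 5/2], [4, 1/2, -3/2]] = [[6, 6, 5]].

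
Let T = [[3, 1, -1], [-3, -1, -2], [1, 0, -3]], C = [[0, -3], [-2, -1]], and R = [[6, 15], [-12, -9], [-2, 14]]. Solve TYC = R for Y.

Left-multiply by T⁻¹ and right-multiply by C⁻¹: Y = T⁻¹RC⁻¹.
det T = -3, so T⁻¹ = [[-1, -1, 1], [11/3, 8/3, -3], [-1/3, -1/3, 0]].
det C = -6; the adjugate gives C⁻¹ = [[1/6, -1/2], [-1/3, 0]].
T⁻¹R = [[4, 8], [-4, -11], [2, -2]].
Y = (T⁻¹R)C⁻¹ = [[-2, -2], [3, 2], [1, -1]].

Y = [[-2, -2], [3, 2], [1, -1]]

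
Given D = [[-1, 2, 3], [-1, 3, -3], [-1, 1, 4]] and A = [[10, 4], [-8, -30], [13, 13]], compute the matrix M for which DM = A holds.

M = [[-1, 3], [0, -4], [3, 5]]

D is on the left of M, so left-multiply by D⁻¹: M = D⁻¹A.
D has determinant 5; D⁻¹ = [[3, -1, -3], [7/5, -1/5, -6/5], [2/5, -1/5, -1/5]].
M = D⁻¹A = [[3, -1, -3], [7/5, -1/5, -6/5], [2/5, -1/5, -1/5]] · [[10, 4], [-8, -30], [13, 13]] = [[-1, 3], [0, -4], [3, 5]].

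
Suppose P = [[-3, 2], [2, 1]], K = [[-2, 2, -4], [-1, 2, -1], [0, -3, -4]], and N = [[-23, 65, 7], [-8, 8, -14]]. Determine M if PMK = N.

Isolating M: multiply by P⁻¹ from the left and K⁻¹ from the right, so M = P⁻¹NK⁻¹.
det P = -7, so P⁻¹ = [[-1/7, 2/7], [2/7, 3/7]].
K has determinant 2; K⁻¹ = [[-11/2, 10, 3], [-2, 4, 1], [3/2, -3, -1]].
P⁻¹N = [[1, -7, -5], [-10, 22, -4]].
M = (P⁻¹N)K⁻¹ = [[1, -3, 1], [5, 0, -4]].

M = [[1, -3, 1], [5, 0, -4]]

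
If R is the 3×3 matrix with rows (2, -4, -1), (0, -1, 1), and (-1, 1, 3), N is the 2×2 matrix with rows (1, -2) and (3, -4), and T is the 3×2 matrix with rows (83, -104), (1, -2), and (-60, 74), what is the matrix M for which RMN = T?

M = R⁻¹TN⁻¹ (apply R⁻¹ on the left and N⁻¹ on the right).
det R = -3, so R⁻¹ = [[4/3, -11/3, 5/3], [1/3, -5/3, 2/3], [1/3, -2/3, 2/3]].
det N = 2; the adjugate gives N⁻¹ = [[-2, 1], [-3/2, 1/2]].
R⁻¹T = [[7, -8], [-14, 18], [-13, 16]].
M = (R⁻¹T)N⁻¹ = [[-2, 3], [1, -5], [2, -5]].

M = [[-2, 3], [1, -5], [2, -5]]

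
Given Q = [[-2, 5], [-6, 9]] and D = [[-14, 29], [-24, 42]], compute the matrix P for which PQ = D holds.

Since Q sits to the right of P, P = DQ⁻¹.
det Q = 12; the adjugate gives Q⁻¹ = [[3/4, -5/12], [1/2, -1/6]].
P = DQ⁻¹ = [[-14, 29], [-24, 42]] · [[3/4, -5/12], [1/2, -1/6]] = [[4, 1], [3, 3]].

P = [[4, 1], [3, 3]]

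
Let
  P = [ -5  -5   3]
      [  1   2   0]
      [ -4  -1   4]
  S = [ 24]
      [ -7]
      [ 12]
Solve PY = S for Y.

Since P multiplies Y on the left, Y = P⁻¹S.
det P = 1; the adjugate gives P⁻¹ = [[8, 17, -6], [-4, -8, 3], [7, 15, -5]].
Y = P⁻¹S = [[8, 17, -6], [-4, -8, 3], [7, 15, -5]] · [[24], [-7], [12]] = [[1], [-4], [3]].

Y = [[1], [-4], [3]]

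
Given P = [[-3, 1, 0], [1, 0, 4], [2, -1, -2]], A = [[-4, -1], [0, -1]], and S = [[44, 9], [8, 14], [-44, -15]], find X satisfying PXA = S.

X = [[2, 0], [-5, 2], [-1, -3]]

Isolating X: multiply by P⁻¹ from the left and A⁻¹ from the right, so X = P⁻¹SA⁻¹.
det P = -2, so P⁻¹ = [[-2, -1, -2], [-5, -3, -6], [1/2, 1/2, 1/2]].
det A = 4, so A⁻¹ = [[-1/4, 1/4], [0, -1]].
P⁻¹S = [[-8, -2], [20, 3], [4, 4]].
X = (P⁻¹S)A⁻¹ = [[2, 0], [-5, 2], [-1, -3]].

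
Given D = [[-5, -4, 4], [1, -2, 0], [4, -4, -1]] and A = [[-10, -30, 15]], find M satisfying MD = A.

M = [[5, -5, 5]]

Since D sits to the right of M, M = AD⁻¹.
det D = 2; the adjugate gives D⁻¹ = [[1, -10, 4], [1/2, -11/2, 2], [2, -18, 7]].
M = AD⁻¹ = [[-10, -30, 15]] · [[1, -10, 4], [1/2, -11/2, 2], [2, -18, 7]] = [[5, -5, 5]].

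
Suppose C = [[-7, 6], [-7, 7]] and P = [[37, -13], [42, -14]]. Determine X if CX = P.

X = [[-1, 1], [5, -1]]

C is on the left of X, so left-multiply by C⁻¹: X = C⁻¹P.
det C = -7, so C⁻¹ = [[-1, 6/7], [-1, 1]].
X = C⁻¹P = [[-1, 6/7], [-1, 1]] · [[37, -13], [42, -14]] = [[-1, 1], [5, -1]].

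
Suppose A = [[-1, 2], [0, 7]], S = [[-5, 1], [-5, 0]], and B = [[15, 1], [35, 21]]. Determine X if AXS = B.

X = [[5, -4], [3, -4]]

Left-multiply by A⁻¹ and right-multiply by S⁻¹: X = A⁻¹BS⁻¹.
det A = -7, so A⁻¹ = [[-1, 2/7], [0, 1/7]].
S has determinant 5; S⁻¹ = [[0, -1/5], [1, -1]].
A⁻¹B = [[-5, 5], [5, 3]].
X = (A⁻¹B)S⁻¹ = [[5, -4], [3, -4]].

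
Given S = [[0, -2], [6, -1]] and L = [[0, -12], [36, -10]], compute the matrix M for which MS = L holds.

M = [[6, 0], [2, 6]]

Right-multiplying both sides by S⁻¹ gives M = LS⁻¹.
det S = 12; the adjugate gives S⁻¹ = [[-1/12, 1/6], [-1/2, 0]].
M = LS⁻¹ = [[0, -12], [36, -10]] · [[-1/12, 1/6], [-1/2, 0]] = [[6, 0], [2, 6]].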